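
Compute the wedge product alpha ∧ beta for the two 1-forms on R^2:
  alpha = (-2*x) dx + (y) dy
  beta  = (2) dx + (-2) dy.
alpha ∧ beta = (4*x - 2*y) dx ∧ dy

Distribute the wedge, using dx_i ∧ dx_j = -dx_j ∧ dx_i and dx_i ∧ dx_i = 0. For each pair (i, j) with i < j, the coefficient of dx_i ∧ dx_j in alpha ∧ beta is (alpha_i * beta_j - alpha_j * beta_i). Collecting: alpha ∧ beta = (4*x - 2*y) dx ∧ dy.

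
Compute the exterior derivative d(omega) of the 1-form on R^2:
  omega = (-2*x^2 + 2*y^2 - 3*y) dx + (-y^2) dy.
d(omega) = (3 - 4*y) dx ∧ dy

For a 1-form omega = sum_i f_i dx_i, the exterior derivative is
  d(omega) = sum_{i < j} (∂f_j/∂x_i - ∂f_i/∂x_j) dx_i ∧ dx_j.
  coefficient of dx ∧ dy: ∂f_2/∂x - ∂f_1/∂y = ∂(-y^2)/∂x - ∂(-2*x^2 + 2*y^2 - 3*y)/∂y = 3 - 4*y
Assembling: d(omega) = (3 - 4*y) dx ∧ dy.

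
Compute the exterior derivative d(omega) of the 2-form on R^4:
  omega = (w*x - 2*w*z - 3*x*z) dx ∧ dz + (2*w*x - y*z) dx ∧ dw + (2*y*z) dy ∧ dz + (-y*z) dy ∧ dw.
d(omega) = (x + y - 2*z) dx ∧ dz ∧ dw + (z) dx ∧ dy ∧ dw + (y) dy ∧ dz ∧ dw

For a 2-form omega = sum_{i<j} g_{ij} dx_i ∧ dx_j, the exterior derivative is
  d(omega) = sum_{i<j} d(g_{ij}) ∧ dx_i ∧ dx_j = sum_{i<j, k} (∂g_{ij}/∂x_k) dx_k ∧ dx_i ∧ dx_j.
Expand each term, using dx_k ∧ dx_i ∧ dx_j = sgn(permutation) dx_{(a)} ∧ dx_{(b)} ∧ dx_{(c)} with (a < b < c) sorted:
  d(w*x - 2*w*z - 3*x*z) includes (∂/∂w)(w*x - 2*w*z - 3*x*z) dw = (x - 2*z) dw, which multiplied by dx ∧ dz gives (x - 2*z) dx ∧ dz ∧ dw
  d(2*w*x - y*z) includes (∂/∂y)(2*w*x - y*z) dy = (-z) dy, which multiplied by dx ∧ dw gives (z) dx ∧ dy ∧ dw
  d(2*w*x - y*z) includes (∂/∂z)(2*w*x - y*z) dz = (-y) dz, which multiplied by dx ∧ dw gives (y) dx ∧ dz ∧ dw
  d(-y*z) includes (∂/∂z)(-y*z) dz = (-y) dz, which multiplied by dy ∧ dw gives (y) dy ∧ dz ∧ dw
Collecting like 3-forms: d(omega) = (x + y - 2*z) dx ∧ dz ∧ dw + (z) dx ∧ dy ∧ dw + (y) dy ∧ dz ∧ dw.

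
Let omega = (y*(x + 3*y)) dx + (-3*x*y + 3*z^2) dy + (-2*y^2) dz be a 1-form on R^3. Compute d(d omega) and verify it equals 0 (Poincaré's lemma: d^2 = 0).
d(d omega) = 0

Step 1: d omega = sum_{i<j} (∂f_j/∂x_i - ∂f_i/∂x_j) dx_i ∧ dx_j:
  coeff of dx ∧ dy: -x - 9*y
  coeff of dx ∧ dz: 0
  coeff of dy ∧ dz: -4*y - 6*z
Step 2: Apply d again to each 2-form coefficient. The only possible 3-form in R^3 is dx ∧ dy ∧ dz, with coefficient
  ∂(coeff of dy∧dz)/∂x - ∂(coeff of dx∧dz)/∂y + ∂(coeff of dx∧dy)/∂z
  = ∂/∂x (-4*y - 6*z) - ∂/∂y (0) + ∂/∂z (-x - 9*y).
Each of these terms simplifies to sums of mixed partials that cancel in pairs. The result is 0 (by equality of mixed partials for smooth functions — Schwarz / Clairaut).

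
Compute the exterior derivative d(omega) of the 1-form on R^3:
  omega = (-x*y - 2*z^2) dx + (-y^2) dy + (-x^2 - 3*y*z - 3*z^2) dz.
d(omega) = (x) dx ∧ dy + (-2*x + 4*z) dx ∧ dz + (-3*z) dy ∧ dz

For a 1-form omega = sum_i f_i dx_i, the exterior derivative is
  d(omega) = sum_{i < j} (∂f_j/∂x_i - ∂f_i/∂x_j) dx_i ∧ dx_j.
  coefficient of dx ∧ dy: ∂f_2/∂x - ∂f_1/∂y = ∂(-y^2)/∂x - ∂(-x*y - 2*z^2)/∂y = x
  coefficient of dx ∧ dz: ∂f_3/∂x - ∂f_1/∂z = ∂(-x^2 - 3*y*z - 3*z^2)/∂x - ∂(-x*y - 2*z^2)/∂z = -2*x + 4*z
  coefficient of dy ∧ dz: ∂f_3/∂y - ∂f_2/∂z = ∂(-x^2 - 3*y*z - 3*z^2)/∂y - ∂(-y^2)/∂z = -3*z
Assembling: d(omega) = (x) dx ∧ dy + (-2*x + 4*z) dx ∧ dz + (-3*z) dy ∧ dz.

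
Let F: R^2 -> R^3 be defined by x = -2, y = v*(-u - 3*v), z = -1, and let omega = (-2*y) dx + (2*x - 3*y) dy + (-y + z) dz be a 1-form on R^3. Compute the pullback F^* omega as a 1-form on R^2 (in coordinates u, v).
F^* omega = (v*(-3*u*v - 9*v^2 + 4)) du + (-3*u^2*v - 27*u*v^2 + 4*u - 54*v^3 + 24*v) dv

Using F^*(f dg) = (f ∘ F) d(g ∘ F), substitute each coordinate x_i by F_i(u, v) in f_i, and replace dx_i by d F_i = (∂F_i/∂u) du + (∂F_i/∂v) dv.
  For the x component: f_1(F) = 2*v*(u + 3*v); d F_1 = (0) du + (0) dv
  For the y component: f_2(F) = 3*u*v + 9*v^2 - 4; d F_2 = (-v) du + (-u - 6*v) dv
  For the z component: f_3(F) = u*v + 3*v^2 - 1; d F_3 = (0) du + (0) dv
Combining and collecting du, dv coefficients:
  coeff of du: v*(-3*u*v - 9*v^2 + 4)
  coeff of dv: -3*u^2*v - 27*u*v^2 + 4*u - 54*v^3 + 24*v
F^* omega = (v*(-3*u*v - 9*v^2 + 4)) du + (-3*u^2*v - 27*u*v^2 + 4*u - 54*v^3 + 24*v) dv.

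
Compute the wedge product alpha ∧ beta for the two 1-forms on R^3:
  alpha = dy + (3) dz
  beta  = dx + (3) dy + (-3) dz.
alpha ∧ beta = (-1) dx ∧ dy + (-12) dy ∧ dz + (-3) dx ∧ dz

Distribute the wedge, using dx_i ∧ dx_j = -dx_j ∧ dx_i and dx_i ∧ dx_i = 0. For each pair (i, j) with i < j, the coefficient of dx_i ∧ dx_j in alpha ∧ beta is (alpha_i * beta_j - alpha_j * beta_i). Collecting: alpha ∧ beta = (-1) dx ∧ dy + (-12) dy ∧ dz + (-3) dx ∧ dz.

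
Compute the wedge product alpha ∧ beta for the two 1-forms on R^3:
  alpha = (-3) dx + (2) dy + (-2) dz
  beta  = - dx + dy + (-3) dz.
alpha ∧ beta = (-1) dx ∧ dy + (7) dx ∧ dz + (-4) dy ∧ dz

Distribute the wedge, using dx_i ∧ dx_j = -dx_j ∧ dx_i and dx_i ∧ dx_i = 0. For each pair (i, j) with i < j, the coefficient of dx_i ∧ dx_j in alpha ∧ beta is (alpha_i * beta_j - alpha_j * beta_i). Collecting: alpha ∧ beta = (-1) dx ∧ dy + (7) dx ∧ dz + (-4) dy ∧ dz.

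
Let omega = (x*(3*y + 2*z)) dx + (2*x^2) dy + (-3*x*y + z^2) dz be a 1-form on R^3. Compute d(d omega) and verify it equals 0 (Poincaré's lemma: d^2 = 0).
d(d omega) = 0

Step 1: d omega = sum_{i<j} (∂f_j/∂x_i - ∂f_i/∂x_j) dx_i ∧ dx_j:
  coeff of dx ∧ dy: x
  coeff of dx ∧ dz: -2*x - 3*y
  coeff of dy ∧ dz: -3*x
Step 2: Apply d again to each 2-form coefficient. The only possible 3-form in R^3 is dx ∧ dy ∧ dz, with coefficient
  ∂(coeff of dy∧dz)/∂x - ∂(coeff of dx∧dz)/∂y + ∂(coeff of dx∧dy)/∂z
  = ∂/∂x (-3*x) - ∂/∂y (-2*x - 3*y) + ∂/∂z (x).
Each of these terms simplifies to sums of mixed partials that cancel in pairs. The result is 0 (by equality of mixed partials for smooth functions — Schwarz / Clairaut).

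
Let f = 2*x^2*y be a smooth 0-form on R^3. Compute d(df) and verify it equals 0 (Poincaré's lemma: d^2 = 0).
d(df) = 0

Step 1: df = sum_i (∂f/∂x_i) dx_i = (4*x*y) dx + (2*x^2) dy + (0) dz.
Step 2: Apply d again. Using the 1-form formula, the coefficient of dx ∧ dy in d(df) is ∂^2 f/∂x ∂y - ∂^2 f/∂y ∂x = (4*x) - (4*x) = 0 (equality of mixed partials for smooth f).
Similarly for dx ∧ dz and dy ∧ dz — all coefficients vanish. So d(df) = 0.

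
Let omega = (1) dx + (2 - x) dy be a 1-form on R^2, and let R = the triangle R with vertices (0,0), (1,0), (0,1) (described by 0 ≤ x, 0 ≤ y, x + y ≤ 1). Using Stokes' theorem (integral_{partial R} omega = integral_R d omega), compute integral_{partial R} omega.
integral_(partial R) omega = -1/2

Stokes: integral_partial_R omega = integral_R d omega with d omega = (∂Q/∂x - ∂P/∂y) dx ∧ dy.
  ∂Q/∂x = -1
  ∂P/∂y = 0
  integrand = ∂Q/∂x - ∂P/∂y = -1.
Integrating over R: integral_0^1 integral_0^{1-x} (-1) dy dx = -1/2.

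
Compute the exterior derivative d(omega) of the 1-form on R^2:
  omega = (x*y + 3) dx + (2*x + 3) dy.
d(omega) = (2 - x) dx ∧ dy

For a 1-form omega = sum_i f_i dx_i, the exterior derivative is
  d(omega) = sum_{i < j} (∂f_j/∂x_i - ∂f_i/∂x_j) dx_i ∧ dx_j.
  coefficient of dx ∧ dy: ∂f_2/∂x - ∂f_1/∂y = ∂(2*x + 3)/∂x - ∂(x*y + 3)/∂y = 2 - x
Assembling: d(omega) = (2 - x) dx ∧ dy.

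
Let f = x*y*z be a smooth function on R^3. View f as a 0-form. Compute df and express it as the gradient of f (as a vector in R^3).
df = (y*z) dx + (x*z) dy + (x*y) dz; grad f = (y*z, x*z, x*y)

For a 0-form f, d f = (∂f/∂x) dx + (∂f/∂y) dy + (∂f/∂z) dz. The components of the vector representation are exactly the entries of grad f in Cartesian coordinates:
  ∂f/∂x = y*z
  ∂f/∂y = x*z
  ∂f/∂z = x*y.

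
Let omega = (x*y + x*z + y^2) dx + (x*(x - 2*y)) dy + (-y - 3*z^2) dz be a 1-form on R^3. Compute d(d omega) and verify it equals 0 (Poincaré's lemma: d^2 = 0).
d(d omega) = 0

Step 1: d omega = sum_{i<j} (∂f_j/∂x_i - ∂f_i/∂x_j) dx_i ∧ dx_j:
  coeff of dx ∧ dy: x - 4*y
  coeff of dx ∧ dz: -x
  coeff of dy ∧ dz: -1
Step 2: Apply d again to each 2-form coefficient. The only possible 3-form in R^3 is dx ∧ dy ∧ dz, with coefficient
  ∂(coeff of dy∧dz)/∂x - ∂(coeff of dx∧dz)/∂y + ∂(coeff of dx∧dy)/∂z
  = ∂/∂x (-1) - ∂/∂y (-x) + ∂/∂z (x - 4*y).
Each of these terms simplifies to sums of mixed partials that cancel in pairs. The result is 0 (by equality of mixed partials for smooth functions — Schwarz / Clairaut).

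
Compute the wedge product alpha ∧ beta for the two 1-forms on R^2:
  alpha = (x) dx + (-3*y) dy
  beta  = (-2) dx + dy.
alpha ∧ beta = (x - 6*y) dx ∧ dy

Distribute the wedge, using dx_i ∧ dx_j = -dx_j ∧ dx_i and dx_i ∧ dx_i = 0. For each pair (i, j) with i < j, the coefficient of dx_i ∧ dx_j in alpha ∧ beta is (alpha_i * beta_j - alpha_j * beta_i). Collecting: alpha ∧ beta = (x - 6*y) dx ∧ dy.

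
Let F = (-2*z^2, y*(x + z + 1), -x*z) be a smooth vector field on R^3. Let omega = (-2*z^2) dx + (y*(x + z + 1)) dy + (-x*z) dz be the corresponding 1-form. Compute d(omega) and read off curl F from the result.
d(omega) = (-y) dy ∧ dz + (-3*z) dz ∧ dx + (y) dx ∧ dy; curl F = (-y, -3*z, y)

d omega = sum_{i<j} (∂f_j/∂x_i - ∂f_i/∂x_j) dx_i ∧ dx_j. Under the identification (dy ∧ dz, dz ∧ dx, dx ∧ dy) ↔ (e_x, e_y, e_z), the coefficients are exactly the components of curl F. Compute:
  ∂R/∂y - ∂Q/∂z = (0) - (y) = -y
  ∂P/∂z - ∂R/∂x = (-4*z) - (-z) = -3*z
  ∂Q/∂x - ∂P/∂y = (y) - (0) = y.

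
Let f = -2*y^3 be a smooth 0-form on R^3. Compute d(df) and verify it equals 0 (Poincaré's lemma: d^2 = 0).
d(df) = 0

Step 1: df = sum_i (∂f/∂x_i) dx_i = (0) dx + (-6*y^2) dy + (0) dz.
Step 2: Apply d again. Using the 1-form formula, the coefficient of dx ∧ dy in d(df) is ∂^2 f/∂x ∂y - ∂^2 f/∂y ∂x = (0) - (0) = 0 (equality of mixed partials for smooth f).
Similarly for dx ∧ dz and dy ∧ dz — all coefficients vanish. So d(df) = 0.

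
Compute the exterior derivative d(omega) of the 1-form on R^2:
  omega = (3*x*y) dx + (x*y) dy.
d(omega) = (-3*x + y) dx ∧ dy

For a 1-form omega = sum_i f_i dx_i, the exterior derivative is
  d(omega) = sum_{i < j} (∂f_j/∂x_i - ∂f_i/∂x_j) dx_i ∧ dx_j.
  coefficient of dx ∧ dy: ∂f_2/∂x - ∂f_1/∂y = ∂(x*y)/∂x - ∂(3*x*y)/∂y = -3*x + y
Assembling: d(omega) = (-3*x + y) dx ∧ dy.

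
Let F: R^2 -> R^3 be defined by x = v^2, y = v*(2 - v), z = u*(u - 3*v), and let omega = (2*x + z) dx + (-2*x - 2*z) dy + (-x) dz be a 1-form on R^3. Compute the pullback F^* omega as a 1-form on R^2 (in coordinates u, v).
F^* omega = (v^2*(-2*u + 3*v)) du + (6*u^2*v - 4*u^2 - 15*u*v^2 + 12*u*v + 8*v^3 - 4*v^2) dv

Using F^*(f dg) = (f ∘ F) d(g ∘ F), substitute each coordinate x_i by F_i(u, v) in f_i, and replace dx_i by d F_i = (∂F_i/∂u) du + (∂F_i/∂v) dv.
  For the x component: f_1(F) = u^2 - 3*u*v + 2*v^2; d F_1 = (0) du + (2*v) dv
  For the y component: f_2(F) = -2*u^2 + 6*u*v - 2*v^2; d F_2 = (0) du + (2 - 2*v) dv
  For the z component: f_3(F) = -v^2; d F_3 = (2*u - 3*v) du + (-3*u) dv
Combining and collecting du, dv coefficients:
  coeff of du: v^2*(-2*u + 3*v)
  coeff of dv: 6*u^2*v - 4*u^2 - 15*u*v^2 + 12*u*v + 8*v^3 - 4*v^2
F^* omega = (v^2*(-2*u + 3*v)) du + (6*u^2*v - 4*u^2 - 15*u*v^2 + 12*u*v + 8*v^3 - 4*v^2) dv.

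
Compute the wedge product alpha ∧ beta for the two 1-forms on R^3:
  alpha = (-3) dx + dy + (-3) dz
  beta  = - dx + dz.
alpha ∧ beta = (-6) dx ∧ dz + (1) dx ∧ dy + (1) dy ∧ dz

Distribute the wedge, using dx_i ∧ dx_j = -dx_j ∧ dx_i and dx_i ∧ dx_i = 0. For each pair (i, j) with i < j, the coefficient of dx_i ∧ dx_j in alpha ∧ beta is (alpha_i * beta_j - alpha_j * beta_i). Collecting: alpha ∧ beta = (-6) dx ∧ dz + (1) dx ∧ dy + (1) dy ∧ dz.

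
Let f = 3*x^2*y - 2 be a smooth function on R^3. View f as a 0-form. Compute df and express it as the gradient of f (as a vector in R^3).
df = (6*x*y) dx + (3*x^2) dy + (0) dz; grad f = (6*x*y, 3*x^2, 0)

For a 0-form f, d f = (∂f/∂x) dx + (∂f/∂y) dy + (∂f/∂z) dz. The components of the vector representation are exactly the entries of grad f in Cartesian coordinates:
  ∂f/∂x = 6*x*y
  ∂f/∂y = 3*x^2
  ∂f/∂z = 0.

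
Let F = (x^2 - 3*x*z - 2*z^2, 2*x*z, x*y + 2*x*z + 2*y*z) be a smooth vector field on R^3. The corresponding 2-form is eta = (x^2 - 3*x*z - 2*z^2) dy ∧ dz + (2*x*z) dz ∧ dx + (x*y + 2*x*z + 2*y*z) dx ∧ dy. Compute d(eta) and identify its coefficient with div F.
d(eta) = (4*x + 2*y - 3*z) dx ∧ dy ∧ dz; div F = 4*x + 2*y - 3*z

For a 2-form in R^3 of the form above, applying d gives a 3-form with coefficient ∂P/∂x + ∂Q/∂y + ∂R/∂z:
  ∂P/∂x = 2*x - 3*z
  ∂Q/∂y = 0
  ∂R/∂z = 2*x + 2*y
Sum = 4*x + 2*y - 3*z, which is exactly div F.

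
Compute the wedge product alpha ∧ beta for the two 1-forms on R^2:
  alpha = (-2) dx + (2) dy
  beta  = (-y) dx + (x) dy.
alpha ∧ beta = (-2*x + 2*y) dx ∧ dy

Distribute the wedge, using dx_i ∧ dx_j = -dx_j ∧ dx_i and dx_i ∧ dx_i = 0. For each pair (i, j) with i < j, the coefficient of dx_i ∧ dx_j in alpha ∧ beta is (alpha_i * beta_j - alpha_j * beta_i). Collecting: alpha ∧ beta = (-2*x + 2*y) dx ∧ dy.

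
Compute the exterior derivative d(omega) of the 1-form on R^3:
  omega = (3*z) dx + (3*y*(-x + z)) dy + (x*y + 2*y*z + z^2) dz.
d(omega) = (-3*y) dx ∧ dy + (y - 3) dx ∧ dz + (x - 3*y + 2*z) dy ∧ dz

For a 1-form omega = sum_i f_i dx_i, the exterior derivative is
  d(omega) = sum_{i < j} (∂f_j/∂x_i - ∂f_i/∂x_j) dx_i ∧ dx_j.
  coefficient of dx ∧ dy: ∂f_2/∂x - ∂f_1/∂y = ∂(3*y*(-x + z))/∂x - ∂(3*z)/∂y = -3*y
  coefficient of dx ∧ dz: ∂f_3/∂x - ∂f_1/∂z = ∂(x*y + 2*y*z + z^2)/∂x - ∂(3*z)/∂z = y - 3
  coefficient of dy ∧ dz: ∂f_3/∂y - ∂f_2/∂z = ∂(x*y + 2*y*z + z^2)/∂y - ∂(3*y*(-x + z))/∂z = x - 3*y + 2*z
Assembling: d(omega) = (-3*y) dx ∧ dy + (y - 3) dx ∧ dz + (x - 3*y + 2*z) dy ∧ dz.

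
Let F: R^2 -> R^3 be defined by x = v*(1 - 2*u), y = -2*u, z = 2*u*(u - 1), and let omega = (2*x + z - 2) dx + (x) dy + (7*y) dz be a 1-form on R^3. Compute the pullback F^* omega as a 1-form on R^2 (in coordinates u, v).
F^* omega = (-4*u^2*v - 56*u^2 + 8*u*v^2 + 8*u*v + 28*u - 4*v^2 + 2*v) du + (-4*u^3 + 8*u^2*v + 6*u^2 - 8*u*v + 2*u + 2*v - 2) dv

Using F^*(f dg) = (f ∘ F) d(g ∘ F), substitute each coordinate x_i by F_i(u, v) in f_i, and replace dx_i by d F_i = (∂F_i/∂u) du + (∂F_i/∂v) dv.
  For the x component: f_1(F) = 2*u^2 - 4*u*v - 2*u + 2*v - 2; d F_1 = (-2*v) du + (1 - 2*u) dv
  For the y component: f_2(F) = v*(1 - 2*u); d F_2 = (-2) du + (0) dv
  For the z component: f_3(F) = -14*u; d F_3 = (4*u - 2) du + (0) dv
Combining and collecting du, dv coefficients:
  coeff of du: -4*u^2*v - 56*u^2 + 8*u*v^2 + 8*u*v + 28*u - 4*v^2 + 2*v
  coeff of dv: -4*u^3 + 8*u^2*v + 6*u^2 - 8*u*v + 2*u + 2*v - 2
F^* omega = (-4*u^2*v - 56*u^2 + 8*u*v^2 + 8*u*v + 28*u - 4*v^2 + 2*v) du + (-4*u^3 + 8*u^2*v + 6*u^2 - 8*u*v + 2*u + 2*v - 2) dv.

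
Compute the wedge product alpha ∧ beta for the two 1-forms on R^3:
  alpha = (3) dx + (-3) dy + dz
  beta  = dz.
alpha ∧ beta = (3) dx ∧ dz + (-3) dy ∧ dz

Distribute the wedge, using dx_i ∧ dx_j = -dx_j ∧ dx_i and dx_i ∧ dx_i = 0. For each pair (i, j) with i < j, the coefficient of dx_i ∧ dx_j in alpha ∧ beta is (alpha_i * beta_j - alpha_j * beta_i). Collecting: alpha ∧ beta = (3) dx ∧ dz + (-3) dy ∧ dz.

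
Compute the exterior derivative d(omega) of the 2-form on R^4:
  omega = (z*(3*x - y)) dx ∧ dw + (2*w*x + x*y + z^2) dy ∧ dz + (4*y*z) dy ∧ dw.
d(omega) = (z) dx ∧ dy ∧ dw + (-3*x + y) dx ∧ dz ∧ dw + (2*w + y) dx ∧ dy ∧ dz + (2*x - 4*y) dy ∧ dz ∧ dw

For a 2-form omega = sum_{i<j} g_{ij} dx_i ∧ dx_j, the exterior derivative is
  d(omega) = sum_{i<j} d(g_{ij}) ∧ dx_i ∧ dx_j = sum_{i<j, k} (∂g_{ij}/∂x_k) dx_k ∧ dx_i ∧ dx_j.
Expand each term, using dx_k ∧ dx_i ∧ dx_j = sgn(permutation) dx_{(a)} ∧ dx_{(b)} ∧ dx_{(c)} with (a < b < c) sorted:
  d(z*(3*x - y)) includes (∂/∂y)(z*(3*x - y)) dy = (-z) dy, which multiplied by dx ∧ dw gives (z) dx ∧ dy ∧ dw
  d(z*(3*x - y)) includes (∂/∂z)(z*(3*x - y)) dz = (3*x - y) dz, which multiplied by dx ∧ dw gives (-3*x + y) dx ∧ dz ∧ dw
  d(2*w*x + x*y + z^2) includes (∂/∂x)(2*w*x + x*y + z^2) dx = (2*w + y) dx, which multiplied by dy ∧ dz gives (2*w + y) dx ∧ dy ∧ dz
  d(2*w*x + x*y + z^2) includes (∂/∂w)(2*w*x + x*y + z^2) dw = (2*x) dw, which multiplied by dy ∧ dz gives (2*x) dy ∧ dz ∧ dw
  d(4*y*z) includes (∂/∂z)(4*y*z) dz = (4*y) dz, which multiplied by dy ∧ dw gives (-4*y) dy ∧ dz ∧ dw
Collecting like 3-forms: d(omega) = (z) dx ∧ dy ∧ dw + (-3*x + y) dx ∧ dz ∧ dw + (2*w + y) dx ∧ dy ∧ dz + (2*x - 4*y) dy ∧ dz ∧ dw.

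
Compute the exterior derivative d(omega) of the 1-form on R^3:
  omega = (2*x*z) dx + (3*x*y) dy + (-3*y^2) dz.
d(omega) = (3*y) dx ∧ dy + (-2*x) dx ∧ dz + (-6*y) dy ∧ dz

For a 1-form omega = sum_i f_i dx_i, the exterior derivative is
  d(omega) = sum_{i < j} (∂f_j/∂x_i - ∂f_i/∂x_j) dx_i ∧ dx_j.
  coefficient of dx ∧ dy: ∂f_2/∂x - ∂f_1/∂y = ∂(3*x*y)/∂x - ∂(2*x*z)/∂y = 3*y
  coefficient of dx ∧ dz: ∂f_3/∂x - ∂f_1/∂z = ∂(-3*y^2)/∂x - ∂(2*x*z)/∂z = -2*x
  coefficient of dy ∧ dz: ∂f_3/∂y - ∂f_2/∂z = ∂(-3*y^2)/∂y - ∂(3*x*y)/∂z = -6*y
Assembling: d(omega) = (3*y) dx ∧ dy + (-2*x) dx ∧ dz + (-6*y) dy ∧ dz.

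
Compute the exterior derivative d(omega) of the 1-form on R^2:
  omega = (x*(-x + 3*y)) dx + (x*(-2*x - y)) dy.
d(omega) = (-7*x - y) dx ∧ dy

For a 1-form omega = sum_i f_i dx_i, the exterior derivative is
  d(omega) = sum_{i < j} (∂f_j/∂x_i - ∂f_i/∂x_j) dx_i ∧ dx_j.
  coefficient of dx ∧ dy: ∂f_2/∂x - ∂f_1/∂y = ∂(x*(-2*x - y))/∂x - ∂(x*(-x + 3*y))/∂y = -7*x - y
Assembling: d(omega) = (-7*x - y) dx ∧ dy.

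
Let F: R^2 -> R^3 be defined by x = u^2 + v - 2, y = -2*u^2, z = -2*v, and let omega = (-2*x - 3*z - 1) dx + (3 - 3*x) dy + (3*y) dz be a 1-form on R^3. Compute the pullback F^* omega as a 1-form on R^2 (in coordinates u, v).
F^* omega = (2*u*(4*u^2 + 10*v - 15)) du + (10*u^2 + 4*v + 3) dv

Using F^*(f dg) = (f ∘ F) d(g ∘ F), substitute each coordinate x_i by F_i(u, v) in f_i, and replace dx_i by d F_i = (∂F_i/∂u) du + (∂F_i/∂v) dv.
  For the x component: f_1(F) = -2*u^2 + 4*v + 3; d F_1 = (2*u) du + (1) dv
  For the y component: f_2(F) = -3*u^2 - 3*v + 9; d F_2 = (-4*u) du + (0) dv
  For the z component: f_3(F) = -6*u^2; d F_3 = (0) du + (-2) dv
Combining and collecting du, dv coefficients:
  coeff of du: 2*u*(4*u^2 + 10*v - 15)
  coeff of dv: 10*u^2 + 4*v + 3
F^* omega = (2*u*(4*u^2 + 10*v - 15)) du + (10*u^2 + 4*v + 3) dv.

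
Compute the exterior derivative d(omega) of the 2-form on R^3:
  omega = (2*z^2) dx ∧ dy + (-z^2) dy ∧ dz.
d(omega) = (4*z) dx ∧ dy ∧ dz

For a 2-form omega = sum_{i<j} g_{ij} dx_i ∧ dx_j, the exterior derivative is
  d(omega) = sum_{i<j} d(g_{ij}) ∧ dx_i ∧ dx_j = sum_{i<j, k} (∂g_{ij}/∂x_k) dx_k ∧ dx_i ∧ dx_j.
Expand each term, using dx_k ∧ dx_i ∧ dx_j = sgn(permutation) dx_{(a)} ∧ dx_{(b)} ∧ dx_{(c)} with (a < b < c) sorted:
  d(2*z^2) includes (∂/∂z)(2*z^2) dz = (4*z) dz, which multiplied by dx ∧ dy gives (4*z) dx ∧ dy ∧ dz
Collecting like 3-forms: d(omega) = (4*z) dx ∧ dy ∧ dz.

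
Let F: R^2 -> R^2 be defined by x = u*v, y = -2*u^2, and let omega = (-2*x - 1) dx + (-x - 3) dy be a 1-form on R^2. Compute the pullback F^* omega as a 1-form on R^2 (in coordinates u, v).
F^* omega = (4*u^2*v - 2*u*v^2 + 12*u - v) du + (u*(-2*u*v - 1)) dv

Using F^*(f dg) = (f ∘ F) d(g ∘ F), substitute each coordinate x_i by F_i(u, v) in f_i, and replace dx_i by d F_i = (∂F_i/∂u) du + (∂F_i/∂v) dv.
  For the x component: f_1(F) = -2*u*v - 1; d F_1 = (v) du + (u) dv
  For the y component: f_2(F) = -u*v - 3; d F_2 = (-4*u) du + (0) dv
Combining and collecting du, dv coefficients:
  coeff of du: 4*u^2*v - 2*u*v^2 + 12*u - v
  coeff of dv: u*(-2*u*v - 1)
F^* omega = (4*u^2*v - 2*u*v^2 + 12*u - v) du + (u*(-2*u*v - 1)) dv.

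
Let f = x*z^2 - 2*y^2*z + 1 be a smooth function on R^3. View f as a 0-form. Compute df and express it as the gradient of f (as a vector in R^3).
df = (z^2) dx + (-4*y*z) dy + (2*x*z - 2*y^2) dz; grad f = (z^2, -4*y*z, 2*x*z - 2*y^2)

For a 0-form f, d f = (∂f/∂x) dx + (∂f/∂y) dy + (∂f/∂z) dz. The components of the vector representation are exactly the entries of grad f in Cartesian coordinates:
  ∂f/∂x = z^2
  ∂f/∂y = -4*y*z
  ∂f/∂z = 2*x*z - 2*y^2.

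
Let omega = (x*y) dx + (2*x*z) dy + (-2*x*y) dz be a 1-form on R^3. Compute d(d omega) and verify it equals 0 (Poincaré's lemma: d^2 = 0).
d(d omega) = 0

Step 1: d omega = sum_{i<j} (∂f_j/∂x_i - ∂f_i/∂x_j) dx_i ∧ dx_j:
  coeff of dx ∧ dy: -x + 2*z
  coeff of dx ∧ dz: -2*y
  coeff of dy ∧ dz: -4*x
Step 2: Apply d again to each 2-form coefficient. The only possible 3-form in R^3 is dx ∧ dy ∧ dz, with coefficient
  ∂(coeff of dy∧dz)/∂x - ∂(coeff of dx∧dz)/∂y + ∂(coeff of dx∧dy)/∂z
  = ∂/∂x (-4*x) - ∂/∂y (-2*y) + ∂/∂z (-x + 2*z).
Each of these terms simplifies to sums of mixed partials that cancel in pairs. The result is 0 (by equality of mixed partials for smooth functions — Schwarz / Clairaut).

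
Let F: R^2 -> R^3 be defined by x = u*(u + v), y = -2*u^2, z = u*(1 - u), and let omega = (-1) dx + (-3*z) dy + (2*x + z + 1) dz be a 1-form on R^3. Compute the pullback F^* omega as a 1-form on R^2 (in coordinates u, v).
F^* omega = (-14*u^3 - 4*u^2*v + 11*u^2 + 2*u*v - 3*u - v + 1) du + (-u) dv

Using F^*(f dg) = (f ∘ F) d(g ∘ F), substitute each coordinate x_i by F_i(u, v) in f_i, and replace dx_i by d F_i = (∂F_i/∂u) du + (∂F_i/∂v) dv.
  For the x component: f_1(F) = -1; d F_1 = (2*u + v) du + (u) dv
  For the y component: f_2(F) = 3*u*(u - 1); d F_2 = (-4*u) du + (0) dv
  For the z component: f_3(F) = u^2 + 2*u*v + u + 1; d F_3 = (1 - 2*u) du + (0) dv
Combining and collecting du, dv coefficients:
  coeff of du: -14*u^3 - 4*u^2*v + 11*u^2 + 2*u*v - 3*u - v + 1
  coeff of dv: -u
F^* omega = (-14*u^3 - 4*u^2*v + 11*u^2 + 2*u*v - 3*u - v + 1) du + (-u) dv.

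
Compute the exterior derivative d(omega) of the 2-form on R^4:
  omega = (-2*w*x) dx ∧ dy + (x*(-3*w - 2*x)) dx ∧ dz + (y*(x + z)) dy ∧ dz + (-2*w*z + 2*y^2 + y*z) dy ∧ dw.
d(omega) = (-2*x) dx ∧ dy ∧ dw + (-3*x) dx ∧ dz ∧ dw + (y) dx ∧ dy ∧ dz + (2*w - y) dy ∧ dz ∧ dw

For a 2-form omega = sum_{i<j} g_{ij} dx_i ∧ dx_j, the exterior derivative is
  d(omega) = sum_{i<j} d(g_{ij}) ∧ dx_i ∧ dx_j = sum_{i<j, k} (∂g_{ij}/∂x_k) dx_k ∧ dx_i ∧ dx_j.
Expand each term, using dx_k ∧ dx_i ∧ dx_j = sgn(permutation) dx_{(a)} ∧ dx_{(b)} ∧ dx_{(c)} with (a < b < c) sorted:
  d(-2*w*x) includes (∂/∂w)(-2*w*x) dw = (-2*x) dw, which multiplied by dx ∧ dy gives (-2*x) dx ∧ dy ∧ dw
  d(x*(-3*w - 2*x)) includes (∂/∂w)(x*(-3*w - 2*x)) dw = (-3*x) dw, which multiplied by dx ∧ dz gives (-3*x) dx ∧ dz ∧ dw
  d(y*(x + z)) includes (∂/∂x)(y*(x + z)) dx = (y) dx, which multiplied by dy ∧ dz gives (y) dx ∧ dy ∧ dz
  d(-2*w*z + 2*y^2 + y*z) includes (∂/∂z)(-2*w*z + 2*y^2 + y*z) dz = (-2*w + y) dz, which multiplied by dy ∧ dw gives (2*w - y) dy ∧ dz ∧ dw
Collecting like 3-forms: d(omega) = (-2*x) dx ∧ dy ∧ dw + (-3*x) dx ∧ dz ∧ dw + (y) dx ∧ dy ∧ dz + (2*w - y) dy ∧ dz ∧ dw.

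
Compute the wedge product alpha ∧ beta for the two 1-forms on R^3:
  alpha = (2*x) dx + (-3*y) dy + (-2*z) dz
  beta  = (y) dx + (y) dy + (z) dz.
alpha ∧ beta = (y*(2*x + 3*y)) dx ∧ dy + (2*z*(x + y)) dx ∧ dz + (-y*z) dy ∧ dz

Distribute the wedge, using dx_i ∧ dx_j = -dx_j ∧ dx_i and dx_i ∧ dx_i = 0. For each pair (i, j) with i < j, the coefficient of dx_i ∧ dx_j in alpha ∧ beta is (alpha_i * beta_j - alpha_j * beta_i). Collecting: alpha ∧ beta = (y*(2*x + 3*y)) dx ∧ dy + (2*z*(x + y)) dx ∧ dz + (-y*z) dy ∧ dz.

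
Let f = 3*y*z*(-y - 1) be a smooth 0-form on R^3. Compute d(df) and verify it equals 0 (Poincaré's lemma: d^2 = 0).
d(df) = 0

Step 1: df = sum_i (∂f/∂x_i) dx_i = (0) dx + (3*z*(-2*y - 1)) dy + (3*y*(-y - 1)) dz.
Step 2: Apply d again. Using the 1-form formula, the coefficient of dx ∧ dy in d(df) is ∂^2 f/∂x ∂y - ∂^2 f/∂y ∂x = (0) - (0) = 0 (equality of mixed partials for smooth f).
Similarly for dx ∧ dz and dy ∧ dz — all coefficients vanish. So d(df) = 0.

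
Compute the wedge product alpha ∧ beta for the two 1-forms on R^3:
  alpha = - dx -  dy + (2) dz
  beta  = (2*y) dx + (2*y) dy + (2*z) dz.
alpha ∧ beta = (-4*y - 2*z) dx ∧ dz + (-4*y - 2*z) dy ∧ dz

Distribute the wedge, using dx_i ∧ dx_j = -dx_j ∧ dx_i and dx_i ∧ dx_i = 0. For each pair (i, j) with i < j, the coefficient of dx_i ∧ dx_j in alpha ∧ beta is (alpha_i * beta_j - alpha_j * beta_i). Collecting: alpha ∧ beta = (-4*y - 2*z) dx ∧ dz + (-4*y - 2*z) dy ∧ dz.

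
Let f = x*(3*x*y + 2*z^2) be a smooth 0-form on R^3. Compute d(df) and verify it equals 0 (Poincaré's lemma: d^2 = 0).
d(df) = 0

Step 1: df = sum_i (∂f/∂x_i) dx_i = (6*x*y + 2*z^2) dx + (3*x^2) dy + (4*x*z) dz.
Step 2: Apply d again. Using the 1-form formula, the coefficient of dx ∧ dy in d(df) is ∂^2 f/∂x ∂y - ∂^2 f/∂y ∂x = (6*x) - (6*x) = 0 (equality of mixed partials for smooth f).
Similarly for dx ∧ dz and dy ∧ dz — all coefficients vanish. So d(df) = 0.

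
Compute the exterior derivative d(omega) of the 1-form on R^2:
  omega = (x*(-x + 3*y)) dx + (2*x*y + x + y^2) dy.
d(omega) = (-3*x + 2*y + 1) dx ∧ dy

For a 1-form omega = sum_i f_i dx_i, the exterior derivative is
  d(omega) = sum_{i < j} (∂f_j/∂x_i - ∂f_i/∂x_j) dx_i ∧ dx_j.
  coefficient of dx ∧ dy: ∂f_2/∂x - ∂f_1/∂y = ∂(2*x*y + x + y^2)/∂x - ∂(x*(-x + 3*y))/∂y = -3*x + 2*y + 1
Assembling: d(omega) = (-3*x + 2*y + 1) dx ∧ dy.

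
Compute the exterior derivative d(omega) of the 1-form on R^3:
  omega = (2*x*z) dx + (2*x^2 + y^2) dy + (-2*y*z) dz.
d(omega) = (4*x) dx ∧ dy + (-2*x) dx ∧ dz + (-2*z) dy ∧ dz

For a 1-form omega = sum_i f_i dx_i, the exterior derivative is
  d(omega) = sum_{i < j} (∂f_j/∂x_i - ∂f_i/∂x_j) dx_i ∧ dx_j.
  coefficient of dx ∧ dy: ∂f_2/∂x - ∂f_1/∂y = ∂(2*x^2 + y^2)/∂x - ∂(2*x*z)/∂y = 4*x
  coefficient of dx ∧ dz: ∂f_3/∂x - ∂f_1/∂z = ∂(-2*y*z)/∂x - ∂(2*x*z)/∂z = -2*x
  coefficient of dy ∧ dz: ∂f_3/∂y - ∂f_2/∂z = ∂(-2*y*z)/∂y - ∂(2*x^2 + y^2)/∂z = -2*z
Assembling: d(omega) = (4*x) dx ∧ dy + (-2*x) dx ∧ dz + (-2*z) dy ∧ dz.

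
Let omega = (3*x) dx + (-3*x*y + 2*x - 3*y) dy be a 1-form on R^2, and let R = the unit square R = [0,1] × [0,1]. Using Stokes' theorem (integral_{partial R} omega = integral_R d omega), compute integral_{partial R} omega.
integral_(partial R) omega = 1/2

Stokes: integral_partial_R omega = integral_R d omega with d omega = (∂Q/∂x - ∂P/∂y) dx ∧ dy.
  ∂Q/∂x = 2 - 3*y
  ∂P/∂y = 0
  integrand = ∂Q/∂x - ∂P/∂y = 2 - 3*y.
Integrating over R: integral_0^1 integral_0^1 (2 - 3*y) dx dy = 1/2.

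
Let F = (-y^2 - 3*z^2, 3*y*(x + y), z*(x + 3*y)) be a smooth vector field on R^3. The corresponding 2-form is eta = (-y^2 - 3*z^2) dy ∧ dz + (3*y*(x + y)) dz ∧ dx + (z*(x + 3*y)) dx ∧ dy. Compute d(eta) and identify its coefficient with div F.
d(eta) = (4*x + 9*y) dx ∧ dy ∧ dz; div F = 4*x + 9*y

For a 2-form in R^3 of the form above, applying d gives a 3-form with coefficient ∂P/∂x + ∂Q/∂y + ∂R/∂z:
  ∂P/∂x = 0
  ∂Q/∂y = 3*x + 6*y
  ∂R/∂z = x + 3*y
Sum = 4*x + 9*y, which is exactly div F.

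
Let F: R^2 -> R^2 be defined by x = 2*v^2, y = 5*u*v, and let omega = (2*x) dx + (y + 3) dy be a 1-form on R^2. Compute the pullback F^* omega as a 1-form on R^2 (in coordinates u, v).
F^* omega = (5*v*(5*u*v + 3)) du + (25*u^2*v + 15*u + 16*v^3) dv

Using F^*(f dg) = (f ∘ F) d(g ∘ F), substitute each coordinate x_i by F_i(u, v) in f_i, and replace dx_i by d F_i = (∂F_i/∂u) du + (∂F_i/∂v) dv.
  For the x component: f_1(F) = 4*v^2; d F_1 = (0) du + (4*v) dv
  For the y component: f_2(F) = 5*u*v + 3; d F_2 = (5*v) du + (5*u) dv
Combining and collecting du, dv coefficients:
  coeff of du: 5*v*(5*u*v + 3)
  coeff of dv: 25*u^2*v + 15*u + 16*v^3
F^* omega = (5*v*(5*u*v + 3)) du + (25*u^2*v + 15*u + 16*v^3) dv.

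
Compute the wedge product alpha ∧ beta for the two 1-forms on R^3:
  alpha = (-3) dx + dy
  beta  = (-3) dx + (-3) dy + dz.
alpha ∧ beta = (12) dx ∧ dy + (-3) dx ∧ dz + (1) dy ∧ dz

Distribute the wedge, using dx_i ∧ dx_j = -dx_j ∧ dx_i and dx_i ∧ dx_i = 0. For each pair (i, j) with i < j, the coefficient of dx_i ∧ dx_j in alpha ∧ beta is (alpha_i * beta_j - alpha_j * beta_i). Collecting: alpha ∧ beta = (12) dx ∧ dy + (-3) dx ∧ dz + (1) dy ∧ dz.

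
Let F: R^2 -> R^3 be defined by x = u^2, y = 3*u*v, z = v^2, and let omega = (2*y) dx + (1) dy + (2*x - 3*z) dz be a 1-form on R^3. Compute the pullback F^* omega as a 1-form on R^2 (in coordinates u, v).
F^* omega = (3*v*(4*u^2 + 1)) du + (4*u^2*v + 3*u - 6*v^3) dv

Using F^*(f dg) = (f ∘ F) d(g ∘ F), substitute each coordinate x_i by F_i(u, v) in f_i, and replace dx_i by d F_i = (∂F_i/∂u) du + (∂F_i/∂v) dv.
  For the x component: f_1(F) = 6*u*v; d F_1 = (2*u) du + (0) dv
  For the y component: f_2(F) = 1; d F_2 = (3*v) du + (3*u) dv
  For the z component: f_3(F) = 2*u^2 - 3*v^2; d F_3 = (0) du + (2*v) dv
Combining and collecting du, dv coefficients:
  coeff of du: 3*v*(4*u^2 + 1)
  coeff of dv: 4*u^2*v + 3*u - 6*v^3
F^* omega = (3*v*(4*u^2 + 1)) du + (4*u^2*v + 3*u - 6*v^3) dv.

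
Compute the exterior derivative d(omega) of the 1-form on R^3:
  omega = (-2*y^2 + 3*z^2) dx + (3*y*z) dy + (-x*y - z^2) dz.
d(omega) = (4*y) dx ∧ dy + (-y - 6*z) dx ∧ dz + (-x - 3*y) dy ∧ dz

For a 1-form omega = sum_i f_i dx_i, the exterior derivative is
  d(omega) = sum_{i < j} (∂f_j/∂x_i - ∂f_i/∂x_j) dx_i ∧ dx_j.
  coefficient of dx ∧ dy: ∂f_2/∂x - ∂f_1/∂y = ∂(3*y*z)/∂x - ∂(-2*y^2 + 3*z^2)/∂y = 4*y
  coefficient of dx ∧ dz: ∂f_3/∂x - ∂f_1/∂z = ∂(-x*y - z^2)/∂x - ∂(-2*y^2 + 3*z^2)/∂z = -y - 6*z
  coefficient of dy ∧ dz: ∂f_3/∂y - ∂f_2/∂z = ∂(-x*y - z^2)/∂y - ∂(3*y*z)/∂z = -x - 3*y
Assembling: d(omega) = (4*y) dx ∧ dy + (-y - 6*z) dx ∧ dz + (-x - 3*y) dy ∧ dz.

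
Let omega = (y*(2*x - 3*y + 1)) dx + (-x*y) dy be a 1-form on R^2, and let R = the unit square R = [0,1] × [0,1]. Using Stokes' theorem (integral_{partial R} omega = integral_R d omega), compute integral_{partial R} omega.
integral_(partial R) omega = 1/2

Stokes: integral_partial_R omega = integral_R d omega with d omega = (∂Q/∂x - ∂P/∂y) dx ∧ dy.
  ∂Q/∂x = -y
  ∂P/∂y = 2*x - 6*y + 1
  integrand = ∂Q/∂x - ∂P/∂y = -2*x + 5*y - 1.
Integrating over R: integral_0^1 integral_0^1 (-2*x + 5*y - 1) dx dy = 1/2.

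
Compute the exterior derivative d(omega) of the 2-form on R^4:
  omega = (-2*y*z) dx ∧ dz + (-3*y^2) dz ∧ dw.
d(omega) = (2*z) dx ∧ dy ∧ dz + (-6*y) dy ∧ dz ∧ dw

For a 2-form omega = sum_{i<j} g_{ij} dx_i ∧ dx_j, the exterior derivative is
  d(omega) = sum_{i<j} d(g_{ij}) ∧ dx_i ∧ dx_j = sum_{i<j, k} (∂g_{ij}/∂x_k) dx_k ∧ dx_i ∧ dx_j.
Expand each term, using dx_k ∧ dx_i ∧ dx_j = sgn(permutation) dx_{(a)} ∧ dx_{(b)} ∧ dx_{(c)} with (a < b < c) sorted:
  d(-2*y*z) includes (∂/∂y)(-2*y*z) dy = (-2*z) dy, which multiplied by dx ∧ dz gives (2*z) dx ∧ dy ∧ dz
  d(-3*y^2) includes (∂/∂y)(-3*y^2) dy = (-6*y) dy, which multiplied by dz ∧ dw gives (-6*y) dy ∧ dz ∧ dw
Collecting like 3-forms: d(omega) = (2*z) dx ∧ dy ∧ dz + (-6*y) dy ∧ dz ∧ dw.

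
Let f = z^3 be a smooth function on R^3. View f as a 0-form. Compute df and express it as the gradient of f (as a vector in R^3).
df = (0) dx + (0) dy + (3*z^2) dz; grad f = (0, 0, 3*z^2)

For a 0-form f, d f = (∂f/∂x) dx + (∂f/∂y) dy + (∂f/∂z) dz. The components of the vector representation are exactly the entries of grad f in Cartesian coordinates:
  ∂f/∂x = 0
  ∂f/∂y = 0
  ∂f/∂z = 3*z^2.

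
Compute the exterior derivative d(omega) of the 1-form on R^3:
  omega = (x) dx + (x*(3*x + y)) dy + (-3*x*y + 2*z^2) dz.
d(omega) = (6*x + y) dx ∧ dy + (-3*y) dx ∧ dz + (-3*x) dy ∧ dz

For a 1-form omega = sum_i f_i dx_i, the exterior derivative is
  d(omega) = sum_{i < j} (∂f_j/∂x_i - ∂f_i/∂x_j) dx_i ∧ dx_j.
  coefficient of dx ∧ dy: ∂f_2/∂x - ∂f_1/∂y = ∂(x*(3*x + y))/∂x - ∂(x)/∂y = 6*x + y
  coefficient of dx ∧ dz: ∂f_3/∂x - ∂f_1/∂z = ∂(-3*x*y + 2*z^2)/∂x - ∂(x)/∂z = -3*y
  coefficient of dy ∧ dz: ∂f_3/∂y - ∂f_2/∂z = ∂(-3*x*y + 2*z^2)/∂y - ∂(x*(3*x + y))/∂z = -3*x
Assembling: d(omega) = (6*x + y) dx ∧ dy + (-3*y) dx ∧ dz + (-3*x) dy ∧ dz.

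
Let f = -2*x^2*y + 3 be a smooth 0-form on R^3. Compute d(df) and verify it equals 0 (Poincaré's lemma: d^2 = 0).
d(df) = 0

Step 1: df = sum_i (∂f/∂x_i) dx_i = (-4*x*y) dx + (-2*x^2) dy + (0) dz.
Step 2: Apply d again. Using the 1-form formula, the coefficient of dx ∧ dy in d(df) is ∂^2 f/∂x ∂y - ∂^2 f/∂y ∂x = (-4*x) - (-4*x) = 0 (equality of mixed partials for smooth f).
Similarly for dx ∧ dz and dy ∧ dz — all coefficients vanish. So d(df) = 0.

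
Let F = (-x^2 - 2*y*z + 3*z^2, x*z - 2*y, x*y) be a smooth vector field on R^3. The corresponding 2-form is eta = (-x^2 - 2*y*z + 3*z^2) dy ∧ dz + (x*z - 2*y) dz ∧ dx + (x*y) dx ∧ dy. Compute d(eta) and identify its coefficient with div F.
d(eta) = (-2*x - 2) dx ∧ dy ∧ dz; div F = -2*x - 2

For a 2-form in R^3 of the form above, applying d gives a 3-form with coefficient ∂P/∂x + ∂Q/∂y + ∂R/∂z:
  ∂P/∂x = -2*x
  ∂Q/∂y = -2
  ∂R/∂z = 0
Sum = -2*x - 2, which is exactly div F.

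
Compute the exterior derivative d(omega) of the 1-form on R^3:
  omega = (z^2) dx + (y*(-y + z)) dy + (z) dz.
d(omega) = (-2*z) dx ∧ dz + (-y) dy ∧ dz

For a 1-form omega = sum_i f_i dx_i, the exterior derivative is
  d(omega) = sum_{i < j} (∂f_j/∂x_i - ∂f_i/∂x_j) dx_i ∧ dx_j.
  coefficient of dx ∧ dz: ∂f_3/∂x - ∂f_1/∂z = ∂(z)/∂x - ∂(z^2)/∂z = -2*z
  coefficient of dy ∧ dz: ∂f_3/∂y - ∂f_2/∂z = ∂(z)/∂y - ∂(y*(-y + z))/∂z = -y
Assembling: d(omega) = (-2*z) dx ∧ dz + (-y) dy ∧ dz.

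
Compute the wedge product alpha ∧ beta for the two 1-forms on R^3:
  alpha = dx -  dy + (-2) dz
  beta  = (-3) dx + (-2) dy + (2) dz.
alpha ∧ beta = (-5) dx ∧ dy + (-4) dx ∧ dz + (-6) dy ∧ dz

Distribute the wedge, using dx_i ∧ dx_j = -dx_j ∧ dx_i and dx_i ∧ dx_i = 0. For each pair (i, j) with i < j, the coefficient of dx_i ∧ dx_j in alpha ∧ beta is (alpha_i * beta_j - alpha_j * beta_i). Collecting: alpha ∧ beta = (-5) dx ∧ dy + (-4) dx ∧ dz + (-6) dy ∧ dz.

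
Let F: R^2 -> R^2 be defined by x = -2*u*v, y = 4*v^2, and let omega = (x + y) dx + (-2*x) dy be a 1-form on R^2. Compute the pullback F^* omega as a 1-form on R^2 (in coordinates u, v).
F^* omega = (4*v^2*(u - 2*v)) du + (4*u*v*(u + 6*v)) dv

Using F^*(f dg) = (f ∘ F) d(g ∘ F), substitute each coordinate x_i by F_i(u, v) in f_i, and replace dx_i by d F_i = (∂F_i/∂u) du + (∂F_i/∂v) dv.
  For the x component: f_1(F) = 2*v*(-u + 2*v); d F_1 = (-2*v) du + (-2*u) dv
  For the y component: f_2(F) = 4*u*v; d F_2 = (0) du + (8*v) dv
Combining and collecting du, dv coefficients:
  coeff of du: 4*v^2*(u - 2*v)
  coeff of dv: 4*u*v*(u + 6*v)
F^* omega = (4*v^2*(u - 2*v)) du + (4*u*v*(u + 6*v)) dv.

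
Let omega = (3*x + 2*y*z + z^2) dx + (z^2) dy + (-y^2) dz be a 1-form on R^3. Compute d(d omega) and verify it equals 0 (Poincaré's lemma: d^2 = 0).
d(d omega) = 0

Step 1: d omega = sum_{i<j} (∂f_j/∂x_i - ∂f_i/∂x_j) dx_i ∧ dx_j:
  coeff of dx ∧ dy: -2*z
  coeff of dx ∧ dz: -2*y - 2*z
  coeff of dy ∧ dz: -2*y - 2*z
Step 2: Apply d again to each 2-form coefficient. The only possible 3-form in R^3 is dx ∧ dy ∧ dz, with coefficient
  ∂(coeff of dy∧dz)/∂x - ∂(coeff of dx∧dz)/∂y + ∂(coeff of dx∧dy)/∂z
  = ∂/∂x (-2*y - 2*z) - ∂/∂y (-2*y - 2*z) + ∂/∂z (-2*z).
Each of these terms simplifies to sums of mixed partials that cancel in pairs. The result is 0 (by equality of mixed partials for smooth functions — Schwarz / Clairaut).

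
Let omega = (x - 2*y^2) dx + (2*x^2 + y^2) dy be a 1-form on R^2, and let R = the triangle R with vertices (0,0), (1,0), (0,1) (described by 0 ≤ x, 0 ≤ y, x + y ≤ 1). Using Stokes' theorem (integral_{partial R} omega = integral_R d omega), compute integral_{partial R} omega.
integral_(partial R) omega = 4/3

Stokes: integral_partial_R omega = integral_R d omega with d omega = (∂Q/∂x - ∂P/∂y) dx ∧ dy.
  ∂Q/∂x = 4*x
  ∂P/∂y = -4*y
  integrand = ∂Q/∂x - ∂P/∂y = 4*x + 4*y.
Integrating over R: integral_0^1 integral_0^{1-x} (4*x + 4*y) dy dx = 4/3.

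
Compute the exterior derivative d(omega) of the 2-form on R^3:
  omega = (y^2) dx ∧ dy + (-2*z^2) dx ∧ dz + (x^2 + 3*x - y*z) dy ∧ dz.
d(omega) = (2*x + 3) dx ∧ dy ∧ dz

For a 2-form omega = sum_{i<j} g_{ij} dx_i ∧ dx_j, the exterior derivative is
  d(omega) = sum_{i<j} d(g_{ij}) ∧ dx_i ∧ dx_j = sum_{i<j, k} (∂g_{ij}/∂x_k) dx_k ∧ dx_i ∧ dx_j.
Expand each term, using dx_k ∧ dx_i ∧ dx_j = sgn(permutation) dx_{(a)} ∧ dx_{(b)} ∧ dx_{(c)} with (a < b < c) sorted:
  d(x^2 + 3*x - y*z) includes (∂/∂x)(x^2 + 3*x - y*z) dx = (2*x + 3) dx, which multiplied by dy ∧ dz gives (2*x + 3) dx ∧ dy ∧ dz
Collecting like 3-forms: d(omega) = (2*x + 3) dx ∧ dy ∧ dz.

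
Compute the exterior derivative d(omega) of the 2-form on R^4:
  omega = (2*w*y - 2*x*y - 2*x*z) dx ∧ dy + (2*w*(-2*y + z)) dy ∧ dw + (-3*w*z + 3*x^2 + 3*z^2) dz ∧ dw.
d(omega) = (-2*x) dx ∧ dy ∧ dz + (2*y) dx ∧ dy ∧ dw + (-2*w) dy ∧ dz ∧ dw + (6*x) dx ∧ dz ∧ dw

For a 2-form omega = sum_{i<j} g_{ij} dx_i ∧ dx_j, the exterior derivative is
  d(omega) = sum_{i<j} d(g_{ij}) ∧ dx_i ∧ dx_j = sum_{i<j, k} (∂g_{ij}/∂x_k) dx_k ∧ dx_i ∧ dx_j.
Expand each term, using dx_k ∧ dx_i ∧ dx_j = sgn(permutation) dx_{(a)} ∧ dx_{(b)} ∧ dx_{(c)} with (a < b < c) sorted:
  d(2*w*y - 2*x*y - 2*x*z) includes (∂/∂z)(2*w*y - 2*x*y - 2*x*z) dz = (-2*x) dz, which multiplied by dx ∧ dy gives (-2*x) dx ∧ dy ∧ dz
  d(2*w*y - 2*x*y - 2*x*z) includes (∂/∂w)(2*w*y - 2*x*y - 2*x*z) dw = (2*y) dw, which multiplied by dx ∧ dy gives (2*y) dx ∧ dy ∧ dw
  d(2*w*(-2*y + z)) includes (∂/∂z)(2*w*(-2*y + z)) dz = (2*w) dz, which multiplied by dy ∧ dw gives (-2*w) dy ∧ dz ∧ dw
  d(-3*w*z + 3*x^2 + 3*z^2) includes (∂/∂x)(-3*w*z + 3*x^2 + 3*z^2) dx = (6*x) dx, which multiplied by dz ∧ dw gives (6*x) dx ∧ dz ∧ dw
Collecting like 3-forms: d(omega) = (-2*x) dx ∧ dy ∧ dz + (2*y) dx ∧ dy ∧ dw + (-2*w) dy ∧ dz ∧ dw + (6*x) dx ∧ dz ∧ dw.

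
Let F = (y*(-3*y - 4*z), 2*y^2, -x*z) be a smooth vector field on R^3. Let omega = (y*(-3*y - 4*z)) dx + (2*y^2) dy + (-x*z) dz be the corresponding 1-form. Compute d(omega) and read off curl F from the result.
d(omega) = (0) dy ∧ dz + (-4*y + z) dz ∧ dx + (6*y + 4*z) dx ∧ dy; curl F = (0, -4*y + z, 6*y + 4*z)

d omega = sum_{i<j} (∂f_j/∂x_i - ∂f_i/∂x_j) dx_i ∧ dx_j. Under the identification (dy ∧ dz, dz ∧ dx, dx ∧ dy) ↔ (e_x, e_y, e_z), the coefficients are exactly the components of curl F. Compute:
  ∂R/∂y - ∂Q/∂z = (0) - (0) = 0
  ∂P/∂z - ∂R/∂x = (-4*y) - (-z) = -4*y + z
  ∂Q/∂x - ∂P/∂y = (0) - (-6*y - 4*z) = 6*y + 4*z.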